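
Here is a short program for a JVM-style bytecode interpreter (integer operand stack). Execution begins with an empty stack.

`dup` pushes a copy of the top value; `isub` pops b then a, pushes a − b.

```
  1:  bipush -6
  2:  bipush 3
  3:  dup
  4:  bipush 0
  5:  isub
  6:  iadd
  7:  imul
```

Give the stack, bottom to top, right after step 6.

[-6, 6]

bipush -6 → [-6]
bipush 3  → [-6, 3]
dup       → [-6, 3, 3]
bipush 0  → [-6, 3, 3, 0]
isub      → [-6, 3, 3]
iadd      → [-6, 6]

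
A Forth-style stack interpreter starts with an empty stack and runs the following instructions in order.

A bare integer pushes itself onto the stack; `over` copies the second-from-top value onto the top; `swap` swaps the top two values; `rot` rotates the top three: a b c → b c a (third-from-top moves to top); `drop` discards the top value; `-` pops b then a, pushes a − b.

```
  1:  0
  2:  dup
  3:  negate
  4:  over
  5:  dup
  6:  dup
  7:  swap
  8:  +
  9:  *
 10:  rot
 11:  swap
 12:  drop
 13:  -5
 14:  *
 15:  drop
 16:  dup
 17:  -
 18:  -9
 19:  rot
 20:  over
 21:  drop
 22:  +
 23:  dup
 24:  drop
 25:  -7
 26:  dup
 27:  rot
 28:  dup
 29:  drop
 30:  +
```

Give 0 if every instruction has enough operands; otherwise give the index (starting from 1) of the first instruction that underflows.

19

0      -> 0
dup    -> 0 0
negate -> 0 0
over   -> 0 0 0
dup    -> 0 0 0 0
dup    -> 0 0 0 0 0
swap   -> 0 0 0 0 0
+      -> 0 0 0 0
*      -> 0 0 0
rot    -> 0 0 0
swap   -> 0 0 0
drop   -> 0 0
-5     -> 0 0 -5
*      -> 0 0
drop   -> 0
dup    -> 0 0
-      -> 0
-9     -> 0 -9
rot  — needs 3 operands, stack has 2 → underflow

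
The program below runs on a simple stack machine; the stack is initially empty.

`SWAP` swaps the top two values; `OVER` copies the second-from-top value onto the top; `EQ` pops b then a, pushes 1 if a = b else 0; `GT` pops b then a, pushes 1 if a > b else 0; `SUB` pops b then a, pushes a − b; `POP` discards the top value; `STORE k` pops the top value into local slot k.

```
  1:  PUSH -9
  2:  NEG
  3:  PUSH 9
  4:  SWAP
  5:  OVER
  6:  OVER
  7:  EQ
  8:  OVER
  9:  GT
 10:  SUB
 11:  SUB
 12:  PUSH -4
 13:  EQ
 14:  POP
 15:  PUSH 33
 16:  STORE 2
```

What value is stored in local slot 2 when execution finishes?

PUSH -9 : [-9]
NEG     : [9]
PUSH 9  : [9, 9]
SWAP    : [9, 9]
OVER    : [9, 9, 9]
OVER    : [9, 9, 9, 9]
EQ      : [9, 9, 1]
OVER    : [9, 9, 1, 9]
GT      : [9, 9, 0]
SUB     : [9, 9]
SUB     : [0]
PUSH -4 : [0, -4]
EQ      : [0]
POP     : []
PUSH 33 : [33]
STORE 2 : []

33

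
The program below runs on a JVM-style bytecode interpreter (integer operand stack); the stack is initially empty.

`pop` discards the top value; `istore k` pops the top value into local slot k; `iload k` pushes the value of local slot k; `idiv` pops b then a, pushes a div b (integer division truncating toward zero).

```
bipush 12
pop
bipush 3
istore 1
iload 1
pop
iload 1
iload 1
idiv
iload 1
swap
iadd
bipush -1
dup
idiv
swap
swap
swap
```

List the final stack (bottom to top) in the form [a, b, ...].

[1, 4]

bipush 12 -> [12]
pop       -> []
bipush 3  -> [3]
istore 1  -> []
iload 1   -> [3]
pop       -> []
iload 1   -> [3]
iload 1   -> [3, 3]
idiv      -> [1]
iload 1   -> [1, 3]
swap      -> [3, 1]
iadd      -> [4]
bipush -1 -> [4, -1]
dup       -> [4, -1, -1]
idiv      -> [4, 1]
swap      -> [1, 4]
swap      -> [4, 1]
swap      -> [1, 4]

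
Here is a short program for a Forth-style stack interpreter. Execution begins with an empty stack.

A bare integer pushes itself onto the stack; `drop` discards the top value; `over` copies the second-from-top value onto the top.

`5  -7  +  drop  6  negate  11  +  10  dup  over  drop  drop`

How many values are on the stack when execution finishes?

5      -> [5]
-7     -> [5, -7]
+      -> [-2]
drop   -> []
6      -> [6]
negate -> [-6]
11     -> [-6, 11]
+      -> [5]
10     -> [5, 10]
dup    -> [5, 10, 10]
over   -> [5, 10, 10, 10]
drop   -> [5, 10, 10]
drop   -> [5, 10]

2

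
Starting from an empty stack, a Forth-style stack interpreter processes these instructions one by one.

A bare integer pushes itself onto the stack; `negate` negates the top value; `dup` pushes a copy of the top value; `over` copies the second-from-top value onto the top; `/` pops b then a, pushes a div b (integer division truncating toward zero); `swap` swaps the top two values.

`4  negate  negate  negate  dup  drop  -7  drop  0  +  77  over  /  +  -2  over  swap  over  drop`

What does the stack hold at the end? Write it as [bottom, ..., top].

4      -> [4]
negate -> [-4]
negate -> [4]
negate -> [-4]
dup    -> [-4, -4]
drop   -> [-4]
-7     -> [-4, -7]
drop   -> [-4]
0      -> [-4, 0]
+      -> [-4]
77     -> [-4, 77]
over   -> [-4, 77, -4]
/      -> [-4, -19]
+      -> [-23]
-2     -> [-23, -2]
over   -> [-23, -2, -23]
swap   -> [-23, -23, -2]
over   -> [-23, -23, -2, -23]
drop   -> [-23, -23, -2]

[-23, -23, -2]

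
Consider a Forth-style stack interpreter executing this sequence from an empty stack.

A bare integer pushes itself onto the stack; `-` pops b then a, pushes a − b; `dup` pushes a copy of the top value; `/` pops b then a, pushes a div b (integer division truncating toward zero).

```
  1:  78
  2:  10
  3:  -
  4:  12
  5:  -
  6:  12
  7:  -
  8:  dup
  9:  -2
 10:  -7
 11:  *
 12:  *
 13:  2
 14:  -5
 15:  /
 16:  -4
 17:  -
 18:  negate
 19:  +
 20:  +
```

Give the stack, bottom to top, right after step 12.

[44, 616]

78  -> [78]
10  -> [78, 10]
-   -> [68]
12  -> [68, 12]
-   -> [56]
12  -> [56, 12]
-   -> [44]
dup -> [44, 44]
-2  -> [44, 44, -2]
-7  -> [44, 44, -2, -7]
*   -> [44, 44, 14]
*   -> [44, 616]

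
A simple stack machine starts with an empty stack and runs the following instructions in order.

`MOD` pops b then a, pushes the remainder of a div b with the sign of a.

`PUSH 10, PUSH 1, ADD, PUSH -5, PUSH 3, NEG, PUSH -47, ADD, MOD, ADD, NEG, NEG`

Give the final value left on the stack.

PUSH 10  -> 10
PUSH 1   -> 10 1
ADD      -> 11
PUSH -5  -> 11 -5
PUSH 3   -> 11 -5 3
NEG      -> 11 -5 -3
PUSH -47 -> 11 -5 -3 -47
ADD      -> 11 -5 -50
MOD      -> 11 -5
ADD      -> 6
NEG      -> -6
NEG      -> 6

6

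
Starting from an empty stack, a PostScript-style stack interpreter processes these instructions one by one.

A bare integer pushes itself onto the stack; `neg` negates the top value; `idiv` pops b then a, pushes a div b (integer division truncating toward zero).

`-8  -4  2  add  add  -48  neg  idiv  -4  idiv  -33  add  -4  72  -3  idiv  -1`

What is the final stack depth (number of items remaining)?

-8    [-8]
-4    [-8, -4]
2     [-8, -4, 2]
add   [-8, -2]
add   [-10]
-48   [-10, -48]
neg   [-10, 48]
idiv  [0]
-4    [0, -4]
idiv  [0]
-33   [0, -33]
add   [-33]
-4    [-33, -4]
72    [-33, -4, 72]
-3    [-33, -4, 72, -3]
idiv  [-33, -4, -24]
-1    [-33, -4, -24, -1]

4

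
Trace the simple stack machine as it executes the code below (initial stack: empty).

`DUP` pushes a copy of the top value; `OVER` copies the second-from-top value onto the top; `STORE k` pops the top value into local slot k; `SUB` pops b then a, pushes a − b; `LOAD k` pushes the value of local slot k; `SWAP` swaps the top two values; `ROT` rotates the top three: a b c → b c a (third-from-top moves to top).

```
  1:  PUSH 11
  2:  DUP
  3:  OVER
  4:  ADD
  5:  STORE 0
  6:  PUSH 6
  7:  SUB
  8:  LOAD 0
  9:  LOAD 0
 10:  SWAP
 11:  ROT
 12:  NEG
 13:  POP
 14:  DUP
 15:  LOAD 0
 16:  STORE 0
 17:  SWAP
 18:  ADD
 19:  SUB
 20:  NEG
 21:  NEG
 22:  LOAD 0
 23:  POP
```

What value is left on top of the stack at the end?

PUSH 11 → 11
DUP     → 11 11
OVER    → 11 11 11
ADD     → 11 22
STORE 0 → 11
PUSH 6  → 11 6
SUB     → 5
LOAD 0  → 5 22
LOAD 0  → 5 22 22
SWAP    → 5 22 22
ROT     → 22 22 5
NEG     → 22 22 -5
POP     → 22 22
DUP     → 22 22 22
LOAD 0  → 22 22 22 22
STORE 0 → 22 22 22
SWAP    → 22 22 22
ADD     → 22 44
SUB     → -22
NEG     → 22
NEG     → -22
LOAD 0  → -22 22
POP     → -22

-22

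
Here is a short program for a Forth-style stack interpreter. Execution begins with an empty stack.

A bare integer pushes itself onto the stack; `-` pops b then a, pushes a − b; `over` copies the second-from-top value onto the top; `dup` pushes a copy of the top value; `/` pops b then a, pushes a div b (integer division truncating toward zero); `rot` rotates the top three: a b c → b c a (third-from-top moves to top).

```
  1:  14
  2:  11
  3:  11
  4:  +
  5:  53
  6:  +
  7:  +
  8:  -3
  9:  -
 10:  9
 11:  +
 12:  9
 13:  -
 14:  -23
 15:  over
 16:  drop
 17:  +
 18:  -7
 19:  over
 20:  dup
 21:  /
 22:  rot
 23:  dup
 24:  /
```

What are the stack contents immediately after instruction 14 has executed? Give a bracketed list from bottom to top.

14  : [14]
11  : [14, 11]
11  : [14, 11, 11]
+   : [14, 22]
53  : [14, 22, 53]
+   : [14, 75]
+   : [89]
-3  : [89, -3]
-   : [92]
9   : [92, 9]
+   : [101]
9   : [101, 9]
-   : [92]
-23 : [92, -23]

[92, -23]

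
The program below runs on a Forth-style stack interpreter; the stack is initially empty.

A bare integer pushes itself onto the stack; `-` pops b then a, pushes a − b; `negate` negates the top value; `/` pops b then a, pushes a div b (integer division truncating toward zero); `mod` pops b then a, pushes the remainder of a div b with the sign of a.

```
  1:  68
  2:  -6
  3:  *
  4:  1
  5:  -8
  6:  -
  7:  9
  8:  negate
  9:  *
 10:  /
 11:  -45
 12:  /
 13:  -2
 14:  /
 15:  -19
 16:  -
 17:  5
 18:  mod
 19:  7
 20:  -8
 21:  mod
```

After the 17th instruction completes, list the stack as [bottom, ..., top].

[19, 5]

68      [68]
-6      [68, -6]
*       [-408]
1       [-408, 1]
-8      [-408, 1, -8]
-       [-408, 9]
9       [-408, 9, 9]
negate  [-408, 9, -9]
*       [-408, -81]
/       [5]
-45     [5, -45]
/       [0]
-2      [0, -2]
/       [0]
-19     [0, -19]
-       [19]
5       [19, 5]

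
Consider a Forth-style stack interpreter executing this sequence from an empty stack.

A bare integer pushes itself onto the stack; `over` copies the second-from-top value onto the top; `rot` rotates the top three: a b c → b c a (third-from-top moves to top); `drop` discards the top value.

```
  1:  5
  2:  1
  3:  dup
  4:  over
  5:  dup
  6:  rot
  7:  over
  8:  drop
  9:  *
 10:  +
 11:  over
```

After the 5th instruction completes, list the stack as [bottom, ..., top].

5    → [5]
1    → [5, 1]
dup  → [5, 1, 1]
over → [5, 1, 1, 1]
dup  → [5, 1, 1, 1, 1]

[5, 1, 1, 1, 1]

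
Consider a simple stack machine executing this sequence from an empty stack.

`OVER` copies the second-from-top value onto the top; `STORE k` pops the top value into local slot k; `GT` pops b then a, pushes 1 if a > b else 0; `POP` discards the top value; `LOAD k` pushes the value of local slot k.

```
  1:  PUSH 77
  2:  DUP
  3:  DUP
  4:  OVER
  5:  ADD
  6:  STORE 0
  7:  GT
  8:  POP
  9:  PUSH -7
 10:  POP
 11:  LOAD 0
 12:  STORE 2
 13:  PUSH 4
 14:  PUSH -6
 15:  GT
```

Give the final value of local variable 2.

PUSH 77 -> 77
DUP     -> 77 77
DUP     -> 77 77 77
OVER    -> 77 77 77 77
ADD     -> 77 77 154
STORE 0 -> 77 77
GT      -> 0
POP     -> (empty)
PUSH -7 -> -7
POP     -> (empty)
LOAD 0  -> 154
STORE 2 -> (empty)
PUSH 4  -> 4
PUSH -6 -> 4 -6
GT      -> 1

154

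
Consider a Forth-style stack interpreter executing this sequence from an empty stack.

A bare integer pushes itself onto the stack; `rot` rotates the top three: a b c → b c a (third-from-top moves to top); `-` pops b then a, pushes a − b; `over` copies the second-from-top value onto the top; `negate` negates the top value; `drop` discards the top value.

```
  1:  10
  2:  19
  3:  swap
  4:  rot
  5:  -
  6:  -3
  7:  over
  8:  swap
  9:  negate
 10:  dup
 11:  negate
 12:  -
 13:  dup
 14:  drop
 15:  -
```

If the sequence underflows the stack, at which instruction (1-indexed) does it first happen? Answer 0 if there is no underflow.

10   -> 10
19   -> 10 19
swap -> 19 10
rot  — needs 3 operands, stack has 2 → underflow

4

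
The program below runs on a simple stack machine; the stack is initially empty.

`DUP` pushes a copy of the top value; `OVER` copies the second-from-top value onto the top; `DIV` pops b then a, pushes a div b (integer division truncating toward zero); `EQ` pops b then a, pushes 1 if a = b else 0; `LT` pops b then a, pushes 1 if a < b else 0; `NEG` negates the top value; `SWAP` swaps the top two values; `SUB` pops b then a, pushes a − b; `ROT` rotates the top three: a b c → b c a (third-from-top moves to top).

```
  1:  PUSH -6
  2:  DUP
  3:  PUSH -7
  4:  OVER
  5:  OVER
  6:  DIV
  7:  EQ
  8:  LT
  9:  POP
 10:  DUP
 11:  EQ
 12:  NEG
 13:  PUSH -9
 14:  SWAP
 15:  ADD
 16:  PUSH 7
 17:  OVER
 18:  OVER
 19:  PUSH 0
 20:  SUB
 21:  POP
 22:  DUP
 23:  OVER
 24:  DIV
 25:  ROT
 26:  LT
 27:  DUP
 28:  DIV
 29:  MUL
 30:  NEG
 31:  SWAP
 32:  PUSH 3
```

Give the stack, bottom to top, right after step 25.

[-10, -10, 1, 7]

PUSH -6 -> -6
DUP     -> -6 -6
PUSH -7 -> -6 -6 -7
OVER    -> -6 -6 -7 -6
OVER    -> -6 -6 -7 -6 -7
DIV     -> -6 -6 -7 0
EQ      -> -6 -6 0
LT      -> -6 1
POP     -> -6
DUP     -> -6 -6
EQ      -> 1
NEG     -> -1
PUSH -9 -> -1 -9
SWAP    -> -9 -1
ADD     -> -10
PUSH 7  -> -10 7
OVER    -> -10 7 -10
OVER    -> -10 7 -10 7
PUSH 0  -> -10 7 -10 7 0
SUB     -> -10 7 -10 7
POP     -> -10 7 -10
DUP     -> -10 7 -10 -10
OVER    -> -10 7 -10 -10 -10
DIV     -> -10 7 -10 1
ROT     -> -10 -10 1 7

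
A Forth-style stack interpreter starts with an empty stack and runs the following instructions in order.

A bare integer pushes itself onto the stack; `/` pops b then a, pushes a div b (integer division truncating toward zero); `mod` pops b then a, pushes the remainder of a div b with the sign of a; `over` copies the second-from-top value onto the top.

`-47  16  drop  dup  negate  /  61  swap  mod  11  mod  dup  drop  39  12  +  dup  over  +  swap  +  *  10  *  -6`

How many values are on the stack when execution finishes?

-47     -47
16      -47 16
drop    -47
dup     -47 -47
negate  -47 47
/       -1
61      -1 61
swap    61 -1
mod     0
11      0 11
mod     0
dup     0 0
drop    0
39      0 39
12      0 39 12
+       0 51
dup     0 51 51
over    0 51 51 51
+       0 51 102
swap    0 102 51
+       0 153
*       0
10      0 10
*       0
-6      0 -6

2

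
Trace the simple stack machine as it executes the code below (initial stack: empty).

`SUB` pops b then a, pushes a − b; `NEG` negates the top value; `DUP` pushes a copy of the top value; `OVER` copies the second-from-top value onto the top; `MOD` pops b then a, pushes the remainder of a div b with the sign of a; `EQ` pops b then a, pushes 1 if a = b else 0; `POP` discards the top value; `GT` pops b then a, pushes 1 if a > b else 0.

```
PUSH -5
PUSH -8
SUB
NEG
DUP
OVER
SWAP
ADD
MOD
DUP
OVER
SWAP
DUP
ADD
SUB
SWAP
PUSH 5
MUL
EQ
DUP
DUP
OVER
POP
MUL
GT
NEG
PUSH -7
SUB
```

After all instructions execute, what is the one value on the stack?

7

PUSH -5 → [-5]
PUSH -8 → [-5, -8]
SUB     → [3]
NEG     → [-3]
DUP     → [-3, -3]
OVER    → [-3, -3, -3]
SWAP    → [-3, -3, -3]
ADD     → [-3, -6]
MOD     → [-3]
DUP     → [-3, -3]
OVER    → [-3, -3, -3]
SWAP    → [-3, -3, -3]
DUP     → [-3, -3, -3, -3]
ADD     → [-3, -3, -6]
SUB     → [-3, 3]
SWAP    → [3, -3]
PUSH 5  → [3, -3, 5]
MUL     → [3, -15]
EQ      → [0]
DUP     → [0, 0]
DUP     → [0, 0, 0]
OVER    → [0, 0, 0, 0]
POP     → [0, 0, 0]
MUL     → [0, 0]
GT      → [0]
NEG     → [0]
PUSH -7 → [0, -7]
SUB     → [7]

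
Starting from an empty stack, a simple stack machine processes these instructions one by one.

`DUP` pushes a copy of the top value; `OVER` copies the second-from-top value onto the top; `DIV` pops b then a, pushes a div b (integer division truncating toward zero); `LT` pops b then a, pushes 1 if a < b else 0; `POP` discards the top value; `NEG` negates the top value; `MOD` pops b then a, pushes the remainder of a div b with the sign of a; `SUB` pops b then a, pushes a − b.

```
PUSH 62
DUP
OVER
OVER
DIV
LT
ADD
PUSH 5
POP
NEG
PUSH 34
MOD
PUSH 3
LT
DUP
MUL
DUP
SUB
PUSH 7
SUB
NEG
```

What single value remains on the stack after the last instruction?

PUSH 62 → 62
DUP     → 62 62
OVER    → 62 62 62
OVER    → 62 62 62 62
DIV     → 62 62 1
LT      → 62 0
ADD     → 62
PUSH 5  → 62 5
POP     → 62
NEG     → -62
PUSH 34 → -62 34
MOD     → -28
PUSH 3  → -28 3
LT      → 1
DUP     → 1 1
MUL     → 1
DUP     → 1 1
SUB     → 0
PUSH 7  → 0 7
SUB     → -7
NEG     → 7

7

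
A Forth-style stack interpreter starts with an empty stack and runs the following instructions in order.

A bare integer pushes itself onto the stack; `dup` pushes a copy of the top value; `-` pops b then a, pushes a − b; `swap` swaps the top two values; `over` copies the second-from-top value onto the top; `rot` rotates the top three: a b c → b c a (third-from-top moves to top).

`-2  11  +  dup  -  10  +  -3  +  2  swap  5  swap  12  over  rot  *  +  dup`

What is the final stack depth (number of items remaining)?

4

-2    [-2]
11    [-2, 11]
+     [9]
dup   [9, 9]
-     [0]
10    [0, 10]
+     [10]
-3    [10, -3]
+     [7]
2     [7, 2]
swap  [2, 7]
5     [2, 7, 5]
swap  [2, 5, 7]
12    [2, 5, 7, 12]
over  [2, 5, 7, 12, 7]
rot   [2, 5, 12, 7, 7]
*     [2, 5, 12, 49]
+     [2, 5, 61]
dup   [2, 5, 61, 61]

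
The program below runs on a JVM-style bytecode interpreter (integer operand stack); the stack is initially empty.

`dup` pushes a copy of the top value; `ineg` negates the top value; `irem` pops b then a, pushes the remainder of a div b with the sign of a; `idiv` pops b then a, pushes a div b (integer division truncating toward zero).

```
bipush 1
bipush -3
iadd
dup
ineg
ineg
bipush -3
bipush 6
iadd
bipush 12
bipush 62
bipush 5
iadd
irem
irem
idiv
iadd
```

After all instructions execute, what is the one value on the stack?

-2

bipush 1  -> [1]
bipush -3 -> [1, -3]
iadd      -> [-2]
dup       -> [-2, -2]
ineg      -> [-2, 2]
ineg      -> [-2, -2]
bipush -3 -> [-2, -2, -3]
bipush 6  -> [-2, -2, -3, 6]
iadd      -> [-2, -2, 3]
bipush 12 -> [-2, -2, 3, 12]
bipush 62 -> [-2, -2, 3, 12, 62]
bipush 5  -> [-2, -2, 3, 12, 62, 5]
iadd      -> [-2, -2, 3, 12, 67]
irem      -> [-2, -2, 3, 12]
irem      -> [-2, -2, 3]
idiv      -> [-2, 0]
iadd      -> [-2]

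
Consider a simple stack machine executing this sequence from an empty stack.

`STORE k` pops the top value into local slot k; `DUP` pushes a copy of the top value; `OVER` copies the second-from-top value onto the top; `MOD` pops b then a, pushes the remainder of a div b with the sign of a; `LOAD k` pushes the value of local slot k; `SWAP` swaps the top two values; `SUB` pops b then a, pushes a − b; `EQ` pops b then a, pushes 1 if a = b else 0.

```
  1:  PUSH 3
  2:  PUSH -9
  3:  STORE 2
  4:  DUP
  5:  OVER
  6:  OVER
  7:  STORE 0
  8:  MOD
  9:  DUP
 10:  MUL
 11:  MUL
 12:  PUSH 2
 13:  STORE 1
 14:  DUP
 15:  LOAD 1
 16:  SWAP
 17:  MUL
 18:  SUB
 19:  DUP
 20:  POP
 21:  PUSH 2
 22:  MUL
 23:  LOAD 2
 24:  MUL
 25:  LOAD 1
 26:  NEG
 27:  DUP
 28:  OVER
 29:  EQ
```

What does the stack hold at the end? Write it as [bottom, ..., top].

PUSH 3  -> [3]
PUSH -9 -> [3, -9]
STORE 2 -> [3]
DUP     -> [3, 3]
OVER    -> [3, 3, 3]
OVER    -> [3, 3, 3, 3]
STORE 0 -> [3, 3, 3]
MOD     -> [3, 0]
DUP     -> [3, 0, 0]
MUL     -> [3, 0]
MUL     -> [0]
PUSH 2  -> [0, 2]
STORE 1 -> [0]
DUP     -> [0, 0]
LOAD 1  -> [0, 0, 2]
SWAP    -> [0, 2, 0]
MUL     -> [0, 0]
SUB     -> [0]
DUP     -> [0, 0]
POP     -> [0]
PUSH 2  -> [0, 2]
MUL     -> [0]
LOAD 2  -> [0, -9]
MUL     -> [0]
LOAD 1  -> [0, 2]
NEG     -> [0, -2]
DUP     -> [0, -2, -2]
OVER    -> [0, -2, -2, -2]
EQ      -> [0, -2, 1]

[0, -2, 1]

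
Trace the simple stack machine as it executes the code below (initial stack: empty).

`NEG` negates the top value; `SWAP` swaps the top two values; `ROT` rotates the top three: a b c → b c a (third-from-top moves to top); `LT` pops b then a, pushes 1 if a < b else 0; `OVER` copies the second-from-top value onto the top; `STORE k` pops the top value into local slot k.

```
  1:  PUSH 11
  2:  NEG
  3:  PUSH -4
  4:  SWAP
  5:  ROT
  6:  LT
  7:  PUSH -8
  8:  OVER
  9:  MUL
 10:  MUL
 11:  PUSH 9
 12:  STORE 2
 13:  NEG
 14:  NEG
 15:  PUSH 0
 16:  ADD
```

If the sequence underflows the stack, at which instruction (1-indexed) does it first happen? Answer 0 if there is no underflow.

5

PUSH 11 -> [11]
NEG     -> [-11]
PUSH -4 -> [-11, -4]
SWAP    -> [-4, -11]
ROT  — needs 3 operands, stack has 2 → underflow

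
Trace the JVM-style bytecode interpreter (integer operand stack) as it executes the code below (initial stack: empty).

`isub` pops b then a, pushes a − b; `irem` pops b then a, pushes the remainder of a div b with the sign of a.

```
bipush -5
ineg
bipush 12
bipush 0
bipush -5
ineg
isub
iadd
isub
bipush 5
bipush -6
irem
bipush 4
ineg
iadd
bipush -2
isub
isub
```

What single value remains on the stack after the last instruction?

bipush -5 -> -5
ineg      -> 5
bipush 12 -> 5 12
bipush 0  -> 5 12 0
bipush -5 -> 5 12 0 -5
ineg      -> 5 12 0 5
isub      -> 5 12 -5
iadd      -> 5 7
isub      -> -2
bipush 5  -> -2 5
bipush -6 -> -2 5 -6
irem      -> -2 5
bipush 4  -> -2 5 4
ineg      -> -2 5 -4
iadd      -> -2 1
bipush -2 -> -2 1 -2
isub      -> -2 3
isub      -> -5

-5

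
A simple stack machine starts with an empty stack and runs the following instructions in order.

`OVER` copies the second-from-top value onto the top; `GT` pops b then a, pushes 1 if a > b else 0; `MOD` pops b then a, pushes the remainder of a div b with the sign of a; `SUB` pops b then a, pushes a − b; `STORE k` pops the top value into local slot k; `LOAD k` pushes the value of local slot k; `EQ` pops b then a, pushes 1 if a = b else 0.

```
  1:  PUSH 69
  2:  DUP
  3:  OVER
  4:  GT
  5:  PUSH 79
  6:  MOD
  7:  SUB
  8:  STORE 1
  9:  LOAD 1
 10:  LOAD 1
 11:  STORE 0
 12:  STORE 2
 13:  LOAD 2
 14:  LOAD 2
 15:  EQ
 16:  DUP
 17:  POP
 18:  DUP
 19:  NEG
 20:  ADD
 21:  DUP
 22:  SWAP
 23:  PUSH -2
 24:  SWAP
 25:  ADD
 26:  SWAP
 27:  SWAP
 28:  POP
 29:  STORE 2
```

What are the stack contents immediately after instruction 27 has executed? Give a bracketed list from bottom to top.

[0, -2]

PUSH 69 : [69]
DUP     : [69, 69]
OVER    : [69, 69, 69]
GT      : [69, 0]
PUSH 79 : [69, 0, 79]
MOD     : [69, 0]
SUB     : [69]
STORE 1 : []
LOAD 1  : [69]
LOAD 1  : [69, 69]
STORE 0 : [69]
STORE 2 : []
LOAD 2  : [69]
LOAD 2  : [69, 69]
EQ      : [1]
DUP     : [1, 1]
POP     : [1]
DUP     : [1, 1]
NEG     : [1, -1]
ADD     : [0]
DUP     : [0, 0]
SWAP    : [0, 0]
PUSH -2 : [0, 0, -2]
SWAP    : [0, -2, 0]
ADD     : [0, -2]
SWAP    : [-2, 0]
SWAP    : [0, -2]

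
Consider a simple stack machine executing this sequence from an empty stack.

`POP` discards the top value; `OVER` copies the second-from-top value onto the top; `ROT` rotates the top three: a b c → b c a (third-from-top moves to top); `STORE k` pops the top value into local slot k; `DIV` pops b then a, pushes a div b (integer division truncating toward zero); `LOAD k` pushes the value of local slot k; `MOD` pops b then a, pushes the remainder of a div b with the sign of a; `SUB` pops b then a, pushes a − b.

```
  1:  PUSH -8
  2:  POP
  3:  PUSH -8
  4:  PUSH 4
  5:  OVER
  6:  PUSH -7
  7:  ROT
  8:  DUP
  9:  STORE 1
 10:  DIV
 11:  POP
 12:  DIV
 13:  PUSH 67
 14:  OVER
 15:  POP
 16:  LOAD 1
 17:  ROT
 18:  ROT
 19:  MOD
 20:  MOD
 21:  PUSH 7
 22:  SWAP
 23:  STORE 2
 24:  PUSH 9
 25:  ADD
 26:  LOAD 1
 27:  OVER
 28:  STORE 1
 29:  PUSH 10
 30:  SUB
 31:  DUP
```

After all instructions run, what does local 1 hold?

PUSH -8 → [-8]
POP     → []
PUSH -8 → [-8]
PUSH 4  → [-8, 4]
OVER    → [-8, 4, -8]
PUSH -7 → [-8, 4, -8, -7]
ROT     → [-8, -8, -7, 4]
DUP     → [-8, -8, -7, 4, 4]
STORE 1 → [-8, -8, -7, 4]
DIV     → [-8, -8, -1]
POP     → [-8, -8]
DIV     → [1]
PUSH 67 → [1, 67]
OVER    → [1, 67, 1]
POP     → [1, 67]
LOAD 1  → [1, 67, 4]
ROT     → [67, 4, 1]
ROT     → [4, 1, 67]
MOD     → [4, 1]
MOD     → [0]
PUSH 7  → [0, 7]
SWAP    → [7, 0]
STORE 2 → [7]
PUSH 9  → [7, 9]
ADD     → [16]
LOAD 1  → [16, 4]
OVER    → [16, 4, 16]
STORE 1 → [16, 4]
PUSH 10 → [16, 4, 10]
SUB     → [16, -6]
DUP     → [16, -6, -6]

16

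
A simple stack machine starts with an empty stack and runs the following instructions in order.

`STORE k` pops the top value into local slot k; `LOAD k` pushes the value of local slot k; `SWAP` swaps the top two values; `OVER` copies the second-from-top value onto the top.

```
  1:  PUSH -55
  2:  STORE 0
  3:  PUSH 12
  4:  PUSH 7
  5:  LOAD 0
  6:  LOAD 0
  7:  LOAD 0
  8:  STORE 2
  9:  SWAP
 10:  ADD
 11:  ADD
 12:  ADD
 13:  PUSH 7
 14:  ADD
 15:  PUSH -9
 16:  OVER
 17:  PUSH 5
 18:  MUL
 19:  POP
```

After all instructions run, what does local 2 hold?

PUSH -55 : [-55]
STORE 0  : []
PUSH 12  : [12]
PUSH 7   : [12, 7]
LOAD 0   : [12, 7, -55]
LOAD 0   : [12, 7, -55, -55]
LOAD 0   : [12, 7, -55, -55, -55]
STORE 2  : [12, 7, -55, -55]
SWAP     : [12, 7, -55, -55]
ADD      : [12, 7, -110]
ADD      : [12, -103]
ADD      : [-91]
PUSH 7   : [-91, 7]
ADD      : [-84]
PUSH -9  : [-84, -9]
OVER     : [-84, -9, -84]
PUSH 5   : [-84, -9, -84, 5]
MUL      : [-84, -9, -420]
POP      : [-84, -9]

-55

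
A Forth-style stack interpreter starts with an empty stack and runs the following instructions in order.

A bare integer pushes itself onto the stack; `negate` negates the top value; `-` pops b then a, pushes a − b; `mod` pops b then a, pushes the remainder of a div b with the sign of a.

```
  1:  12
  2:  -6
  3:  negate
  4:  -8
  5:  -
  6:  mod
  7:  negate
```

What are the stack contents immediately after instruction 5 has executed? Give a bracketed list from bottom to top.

[12, 14]

12      [12]
-6      [12, -6]
negate  [12, 6]
-8      [12, 6, -8]
-       [12, 14]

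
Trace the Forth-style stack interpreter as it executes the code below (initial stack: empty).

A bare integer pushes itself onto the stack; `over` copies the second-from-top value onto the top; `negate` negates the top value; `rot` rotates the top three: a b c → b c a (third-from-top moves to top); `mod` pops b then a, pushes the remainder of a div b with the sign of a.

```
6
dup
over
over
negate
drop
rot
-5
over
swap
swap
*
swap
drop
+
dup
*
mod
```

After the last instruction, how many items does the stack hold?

6       6
dup     6 6
over    6 6 6
over    6 6 6 6
negate  6 6 6 -6
drop    6 6 6
rot     6 6 6
-5      6 6 6 -5
over    6 6 6 -5 6
swap    6 6 6 6 -5
swap    6 6 6 -5 6
*       6 6 6 -30
swap    6 6 -30 6
drop    6 6 -30
+       6 -24
dup     6 -24 -24
*       6 576
mod     6

1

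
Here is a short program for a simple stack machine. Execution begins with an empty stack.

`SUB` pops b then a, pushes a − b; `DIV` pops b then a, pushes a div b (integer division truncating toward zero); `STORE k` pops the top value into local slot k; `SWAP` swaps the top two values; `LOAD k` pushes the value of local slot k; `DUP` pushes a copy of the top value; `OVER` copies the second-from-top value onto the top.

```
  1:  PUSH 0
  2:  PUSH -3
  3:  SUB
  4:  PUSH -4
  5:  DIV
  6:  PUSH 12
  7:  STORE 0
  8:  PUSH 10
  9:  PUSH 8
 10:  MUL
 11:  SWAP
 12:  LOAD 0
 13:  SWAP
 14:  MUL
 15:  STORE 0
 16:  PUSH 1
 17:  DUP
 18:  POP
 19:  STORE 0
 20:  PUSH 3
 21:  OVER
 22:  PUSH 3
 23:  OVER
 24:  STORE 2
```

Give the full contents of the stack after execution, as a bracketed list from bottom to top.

[80, 3, 80, 3]

PUSH 0  -> 0
PUSH -3 -> 0 -3
SUB     -> 3
PUSH -4 -> 3 -4
DIV     -> 0
PUSH 12 -> 0 12
STORE 0 -> 0
PUSH 10 -> 0 10
PUSH 8  -> 0 10 8
MUL     -> 0 80
SWAP    -> 80 0
LOAD 0  -> 80 0 12
SWAP    -> 80 12 0
MUL     -> 80 0
STORE 0 -> 80
PUSH 1  -> 80 1
DUP     -> 80 1 1
POP     -> 80 1
STORE 0 -> 80
PUSH 3  -> 80 3
OVER    -> 80 3 80
PUSH 3  -> 80 3 80 3
OVER    -> 80 3 80 3 80
STORE 2 -> 80 3 80 3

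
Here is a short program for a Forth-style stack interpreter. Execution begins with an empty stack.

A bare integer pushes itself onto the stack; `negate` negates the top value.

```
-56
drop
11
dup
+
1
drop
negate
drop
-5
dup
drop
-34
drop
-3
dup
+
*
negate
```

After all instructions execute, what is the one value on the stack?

-30

-56     [-56]
drop    []
11      [11]
dup     [11, 11]
+       [22]
1       [22, 1]
drop    [22]
negate  [-22]
drop    []
-5      [-5]
dup     [-5, -5]
drop    [-5]
-34     [-5, -34]
drop    [-5]
-3      [-5, -3]
dup     [-5, -3, -3]
+       [-5, -6]
*       [30]
negate  [-30]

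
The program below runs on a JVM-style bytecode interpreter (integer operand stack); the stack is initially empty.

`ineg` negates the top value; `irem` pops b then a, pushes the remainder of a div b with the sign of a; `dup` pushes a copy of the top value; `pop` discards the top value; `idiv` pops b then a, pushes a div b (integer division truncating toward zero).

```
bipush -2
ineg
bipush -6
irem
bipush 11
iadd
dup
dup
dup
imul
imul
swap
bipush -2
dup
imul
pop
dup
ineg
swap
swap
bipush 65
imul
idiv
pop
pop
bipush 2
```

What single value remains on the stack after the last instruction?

bipush -2 : -2
ineg      : 2
bipush -6 : 2 -6
irem      : 2
bipush 11 : 2 11
iadd      : 13
dup       : 13 13
dup       : 13 13 13
dup       : 13 13 13 13
imul      : 13 13 169
imul      : 13 2197
swap      : 2197 13
bipush -2 : 2197 13 -2
dup       : 2197 13 -2 -2
imul      : 2197 13 4
pop       : 2197 13
dup       : 2197 13 13
ineg      : 2197 13 -13
swap      : 2197 -13 13
swap      : 2197 13 -13
bipush 65 : 2197 13 -13 65
imul      : 2197 13 -845
idiv      : 2197 0
pop       : 2197
pop       : (empty)
bipush 2  : 2

2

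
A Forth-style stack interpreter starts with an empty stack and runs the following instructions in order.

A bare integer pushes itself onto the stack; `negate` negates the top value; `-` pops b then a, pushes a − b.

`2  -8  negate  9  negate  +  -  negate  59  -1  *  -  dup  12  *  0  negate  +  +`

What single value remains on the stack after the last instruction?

728

2       2
-8      2 -8
negate  2 8
9       2 8 9
negate  2 8 -9
+       2 -1
-       3
negate  -3
59      -3 59
-1      -3 59 -1
*       -3 -59
-       56
dup     56 56
12      56 56 12
*       56 672
0       56 672 0
negate  56 672 0
+       56 672
+       728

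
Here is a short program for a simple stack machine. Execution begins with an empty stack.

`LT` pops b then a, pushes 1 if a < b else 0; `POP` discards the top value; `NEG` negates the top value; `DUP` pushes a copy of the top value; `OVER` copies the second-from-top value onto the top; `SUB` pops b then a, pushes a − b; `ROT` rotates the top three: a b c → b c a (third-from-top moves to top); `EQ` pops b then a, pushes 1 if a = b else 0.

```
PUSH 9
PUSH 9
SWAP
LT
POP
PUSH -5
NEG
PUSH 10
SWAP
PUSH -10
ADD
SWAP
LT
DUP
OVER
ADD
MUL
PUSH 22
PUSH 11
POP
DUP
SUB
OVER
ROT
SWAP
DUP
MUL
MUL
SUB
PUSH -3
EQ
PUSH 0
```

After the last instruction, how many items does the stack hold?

2

PUSH 9   → [9]
PUSH 9   → [9, 9]
SWAP     → [9, 9]
LT       → [0]
POP      → []
PUSH -5  → [-5]
NEG      → [5]
PUSH 10  → [5, 10]
SWAP     → [10, 5]
PUSH -10 → [10, 5, -10]
ADD      → [10, -5]
SWAP     → [-5, 10]
LT       → [1]
DUP      → [1, 1]
OVER     → [1, 1, 1]
ADD      → [1, 2]
MUL      → [2]
PUSH 22  → [2, 22]
PUSH 11  → [2, 22, 11]
POP      → [2, 22]
DUP      → [2, 22, 22]
SUB      → [2, 0]
OVER     → [2, 0, 2]
ROT      → [0, 2, 2]
SWAP     → [0, 2, 2]
DUP      → [0, 2, 2, 2]
MUL      → [0, 2, 4]
MUL      → [0, 8]
SUB      → [-8]
PUSH -3  → [-8, -3]
EQ       → [0]
PUSH 0   → [0, 0]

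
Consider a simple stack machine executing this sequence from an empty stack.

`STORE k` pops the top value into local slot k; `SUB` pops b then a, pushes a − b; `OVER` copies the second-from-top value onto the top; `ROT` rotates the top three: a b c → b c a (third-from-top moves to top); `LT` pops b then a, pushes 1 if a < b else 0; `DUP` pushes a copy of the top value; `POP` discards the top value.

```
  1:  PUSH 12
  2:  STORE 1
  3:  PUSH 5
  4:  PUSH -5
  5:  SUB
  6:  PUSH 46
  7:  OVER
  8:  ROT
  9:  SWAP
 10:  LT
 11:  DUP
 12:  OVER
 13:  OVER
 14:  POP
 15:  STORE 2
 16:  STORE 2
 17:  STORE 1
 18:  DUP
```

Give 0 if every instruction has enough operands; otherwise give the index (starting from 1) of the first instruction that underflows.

0

PUSH 12 → 12
STORE 1 → (empty)
PUSH 5  → 5
PUSH -5 → 5 -5
SUB     → 10
PUSH 46 → 10 46
OVER    → 10 46 10
ROT     → 46 10 10
SWAP    → 46 10 10
LT      → 46 0
DUP     → 46 0 0
OVER    → 46 0 0 0
OVER    → 46 0 0 0 0
POP     → 46 0 0 0
STORE 2 → 46 0 0
STORE 2 → 46 0
STORE 1 → 46
DUP     → 46 46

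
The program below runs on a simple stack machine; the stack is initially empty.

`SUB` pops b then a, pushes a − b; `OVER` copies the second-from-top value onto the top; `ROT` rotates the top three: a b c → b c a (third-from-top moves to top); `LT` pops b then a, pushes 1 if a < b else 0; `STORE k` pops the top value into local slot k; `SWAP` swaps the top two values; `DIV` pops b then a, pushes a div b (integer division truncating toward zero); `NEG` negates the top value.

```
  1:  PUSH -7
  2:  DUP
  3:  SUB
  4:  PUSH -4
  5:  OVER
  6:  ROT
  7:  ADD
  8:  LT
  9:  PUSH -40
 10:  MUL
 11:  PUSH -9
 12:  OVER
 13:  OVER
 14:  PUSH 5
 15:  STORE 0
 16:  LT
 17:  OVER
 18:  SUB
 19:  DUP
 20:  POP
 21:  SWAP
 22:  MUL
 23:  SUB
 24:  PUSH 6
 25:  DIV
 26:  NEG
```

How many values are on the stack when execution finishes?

PUSH -7  -> [-7]
DUP      -> [-7, -7]
SUB      -> [0]
PUSH -4  -> [0, -4]
OVER     -> [0, -4, 0]
ROT      -> [-4, 0, 0]
ADD      -> [-4, 0]
LT       -> [1]
PUSH -40 -> [1, -40]
MUL      -> [-40]
PUSH -9  -> [-40, -9]
OVER     -> [-40, -9, -40]
OVER     -> [-40, -9, -40, -9]
PUSH 5   -> [-40, -9, -40, -9, 5]
STORE 0  -> [-40, -9, -40, -9]
LT       -> [-40, -9, 1]
OVER     -> [-40, -9, 1, -9]
SUB      -> [-40, -9, 10]
DUP      -> [-40, -9, 10, 10]
POP      -> [-40, -9, 10]
SWAP     -> [-40, 10, -9]
MUL      -> [-40, -90]
SUB      -> [50]
PUSH 6   -> [50, 6]
DIV      -> [8]
NEG      -> [-8]

1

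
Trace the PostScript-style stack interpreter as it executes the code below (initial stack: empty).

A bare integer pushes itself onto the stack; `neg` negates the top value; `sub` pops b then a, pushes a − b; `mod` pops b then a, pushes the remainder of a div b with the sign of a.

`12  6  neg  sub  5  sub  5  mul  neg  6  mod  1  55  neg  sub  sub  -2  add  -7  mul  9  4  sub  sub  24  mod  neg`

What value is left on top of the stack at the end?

12  → 12
6   → 12 6
neg → 12 -6
sub → 18
5   → 18 5
sub → 13
5   → 13 5
mul → 65
neg → -65
6   → -65 6
mod → -5
1   → -5 1
55  → -5 1 55
neg → -5 1 -55
sub → -5 56
sub → -61
-2  → -61 -2
add → -63
-7  → -63 -7
mul → 441
9   → 441 9
4   → 441 9 4
sub → 441 5
sub → 436
24  → 436 24
mod → 4
neg → -4

-4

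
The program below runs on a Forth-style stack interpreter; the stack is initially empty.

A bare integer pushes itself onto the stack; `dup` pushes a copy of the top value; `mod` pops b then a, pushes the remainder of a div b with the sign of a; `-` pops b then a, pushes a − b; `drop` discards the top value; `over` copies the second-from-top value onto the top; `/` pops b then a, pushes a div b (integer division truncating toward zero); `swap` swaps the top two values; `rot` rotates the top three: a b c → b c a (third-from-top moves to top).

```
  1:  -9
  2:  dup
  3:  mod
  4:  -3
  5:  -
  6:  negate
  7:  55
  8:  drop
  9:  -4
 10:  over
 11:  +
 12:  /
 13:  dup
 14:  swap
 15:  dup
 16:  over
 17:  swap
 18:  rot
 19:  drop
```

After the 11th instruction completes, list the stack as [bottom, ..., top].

[-3, -7]

-9     -> [-9]
dup    -> [-9, -9]
mod    -> [0]
-3     -> [0, -3]
-      -> [3]
negate -> [-3]
55     -> [-3, 55]
drop   -> [-3]
-4     -> [-3, -4]
over   -> [-3, -4, -3]
+      -> [-3, -7]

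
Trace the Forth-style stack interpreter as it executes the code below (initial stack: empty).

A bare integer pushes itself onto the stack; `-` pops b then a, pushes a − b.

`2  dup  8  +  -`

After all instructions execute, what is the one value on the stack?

-8

2   -> 2
dup -> 2 2
8   -> 2 2 8
+   -> 2 10
-   -> -8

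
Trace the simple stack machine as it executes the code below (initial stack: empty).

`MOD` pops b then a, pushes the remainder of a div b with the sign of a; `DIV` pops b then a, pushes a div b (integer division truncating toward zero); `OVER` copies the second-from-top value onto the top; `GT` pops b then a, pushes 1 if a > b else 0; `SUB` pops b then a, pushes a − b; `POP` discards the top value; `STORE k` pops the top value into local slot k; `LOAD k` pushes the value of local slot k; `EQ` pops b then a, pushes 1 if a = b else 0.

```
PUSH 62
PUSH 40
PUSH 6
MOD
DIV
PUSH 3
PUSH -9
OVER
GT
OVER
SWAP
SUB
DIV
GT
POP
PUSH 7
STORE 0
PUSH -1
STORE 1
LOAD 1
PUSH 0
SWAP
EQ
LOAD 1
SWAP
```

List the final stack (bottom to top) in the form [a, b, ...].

[-1, 0]

PUSH 62  62
PUSH 40  62 40
PUSH 6   62 40 6
MOD      62 4
DIV      15
PUSH 3   15 3
PUSH -9  15 3 -9
OVER     15 3 -9 3
GT       15 3 0
OVER     15 3 0 3
SWAP     15 3 3 0
SUB      15 3 3
DIV      15 1
GT       1
POP      (empty)
PUSH 7   7
STORE 0  (empty)
PUSH -1  -1
STORE 1  (empty)
LOAD 1   -1
PUSH 0   -1 0
SWAP     0 -1
EQ       0
LOAD 1   0 -1
SWAP     -1 0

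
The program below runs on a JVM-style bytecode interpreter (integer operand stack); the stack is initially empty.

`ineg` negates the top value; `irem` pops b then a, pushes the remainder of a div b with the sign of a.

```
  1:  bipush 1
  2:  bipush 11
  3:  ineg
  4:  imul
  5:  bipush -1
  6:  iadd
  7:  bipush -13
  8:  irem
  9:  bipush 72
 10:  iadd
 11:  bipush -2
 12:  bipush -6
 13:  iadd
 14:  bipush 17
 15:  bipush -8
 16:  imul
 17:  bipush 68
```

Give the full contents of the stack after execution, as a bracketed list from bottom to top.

[60, -8, -136, 68]

bipush 1    [1]
bipush 11   [1, 11]
ineg        [1, -11]
imul        [-11]
bipush -1   [-11, -1]
iadd        [-12]
bipush -13  [-12, -13]
irem        [-12]
bipush 72   [-12, 72]
iadd        [60]
bipush -2   [60, -2]
bipush -6   [60, -2, -6]
iadd        [60, -8]
bipush 17   [60, -8, 17]
bipush -8   [60, -8, 17, -8]
imul        [60, -8, -136]
bipush 68   [60, -8, -136, 68]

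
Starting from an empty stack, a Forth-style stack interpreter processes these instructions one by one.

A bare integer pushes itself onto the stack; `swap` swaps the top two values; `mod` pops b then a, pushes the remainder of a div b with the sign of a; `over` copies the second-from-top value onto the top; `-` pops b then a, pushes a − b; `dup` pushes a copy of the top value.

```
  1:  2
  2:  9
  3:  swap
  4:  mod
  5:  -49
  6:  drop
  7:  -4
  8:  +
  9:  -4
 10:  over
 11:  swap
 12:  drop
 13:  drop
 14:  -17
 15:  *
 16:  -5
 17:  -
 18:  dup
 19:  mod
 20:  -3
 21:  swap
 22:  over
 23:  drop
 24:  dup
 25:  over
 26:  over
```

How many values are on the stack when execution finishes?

5

2    -> [2]
9    -> [2, 9]
swap -> [9, 2]
mod  -> [1]
-49  -> [1, -49]
drop -> [1]
-4   -> [1, -4]
+    -> [-3]
-4   -> [-3, -4]
over -> [-3, -4, -3]
swap -> [-3, -3, -4]
drop -> [-3, -3]
drop -> [-3]
-17  -> [-3, -17]
*    -> [51]
-5   -> [51, -5]
-    -> [56]
dup  -> [56, 56]
mod  -> [0]
-3   -> [0, -3]
swap -> [-3, 0]
over -> [-3, 0, -3]
drop -> [-3, 0]
dup  -> [-3, 0, 0]
over -> [-3, 0, 0, 0]
over -> [-3, 0, 0, 0, 0]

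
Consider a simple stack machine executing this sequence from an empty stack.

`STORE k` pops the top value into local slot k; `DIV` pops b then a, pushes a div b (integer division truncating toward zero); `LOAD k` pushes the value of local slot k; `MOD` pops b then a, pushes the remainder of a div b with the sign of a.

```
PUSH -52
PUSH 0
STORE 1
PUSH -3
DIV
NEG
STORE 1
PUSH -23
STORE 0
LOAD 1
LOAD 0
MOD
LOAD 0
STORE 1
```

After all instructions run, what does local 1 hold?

-23

PUSH -52  [-52]
PUSH 0    [-52, 0]
STORE 1   [-52]
PUSH -3   [-52, -3]
DIV       [17]
NEG       [-17]
STORE 1   []
PUSH -23  [-23]
STORE 0   []
LOAD 1    [-17]
LOAD 0    [-17, -23]
MOD       [-17]
LOAD 0    [-17, -23]
STORE 1   [-17]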